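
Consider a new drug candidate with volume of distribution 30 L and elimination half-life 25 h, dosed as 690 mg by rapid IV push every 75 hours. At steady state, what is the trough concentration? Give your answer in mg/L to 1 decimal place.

3.3 mg/L

τ = 75 h = 3 half-lives, so f = (1/2)^3 = 0.125.
At steady state, R = 1/(1 − 0.125) = 8/7.
Single-dose peak C₀ = D/Vd = 690/30 = 23 mg/L.
Steady-state peak Cmax,ss = C₀·R = 23 × 8/7 ≈ 26.286 mg/L.
Steady-state trough Cmin,ss = Cmax,ss·f ≈ 26.286 × 0.125 ≈ 3.286 mg/L.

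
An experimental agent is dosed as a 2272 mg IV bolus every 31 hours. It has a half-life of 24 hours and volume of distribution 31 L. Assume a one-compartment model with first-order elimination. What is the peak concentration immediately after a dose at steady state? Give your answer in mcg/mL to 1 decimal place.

τ/t½ = 31/24 ≈ 1.2917, so fraction remaining f = (1/2)^(31/24) ≈ 0.4085.
Accumulation ratio R = 1/(1 − f) ≈ 1/0.5915 ≈ 1.6906.
Single-dose peak C₀ = D/Vd = 2272/31 ≈ 73.290 mcg/mL.
Steady-state peak Cmax,ss = C₀·R ≈ 73.290 × 1.6906 ≈ 123.904 mcg/mL.

123.9 mcg/mL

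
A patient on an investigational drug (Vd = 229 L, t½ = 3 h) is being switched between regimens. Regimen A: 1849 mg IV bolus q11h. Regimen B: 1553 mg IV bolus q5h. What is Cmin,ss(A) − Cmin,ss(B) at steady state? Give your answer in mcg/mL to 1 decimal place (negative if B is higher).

Regimen A: f = (1/2)^(11/3) ≈ 0.0787; Cmin,ss = (1849/229)·f/(1−f) ≈ 0.690 mcg/mL.
Regimen B: f = (1/2)^(5/3) ≈ 0.3150; Cmin,ss = (1553/229)·f/(1−f) ≈ 3.119 mcg/mL.
Difference ≈ 0.690 − 3.119 ≈ -2.429 mcg/mL.

-2.4 mcg/mL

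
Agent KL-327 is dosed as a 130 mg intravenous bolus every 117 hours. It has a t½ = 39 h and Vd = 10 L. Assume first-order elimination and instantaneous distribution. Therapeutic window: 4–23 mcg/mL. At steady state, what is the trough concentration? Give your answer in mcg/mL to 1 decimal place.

1.9 mcg/mL

The dosing interval is 3 half-lives, so f = 2^(−3) = 0.125.
Accumulation ratio R = 1/(1 − f) = 1/0.875 = 8/7.
Single-dose peak C₀ = D/Vd = 130/10 = 13 mcg/mL.
Steady-state peak Cmax,ss = C₀·R = 13 × 8/7 ≈ 14.857 mcg/mL.
Steady-state trough Cmin,ss = Cmax,ss·f ≈ 14.857 × 0.125 ≈ 1.857 mcg/mL.
Trough 1.9 mcg/mL vs MEC 4 mcg/mL: subtherapeutic.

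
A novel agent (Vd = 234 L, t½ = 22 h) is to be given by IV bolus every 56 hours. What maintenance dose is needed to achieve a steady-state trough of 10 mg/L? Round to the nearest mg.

τ/t½ = 56/22 ≈ 2.5455, so f = (1/2)^(56/22) ≈ 0.171294.
Cmin,ss = (D/Vd)·f/(1−f), so D = Cmin,ss·Vd·(1−f)/f.
D = 10 × 234 × (1−f)/f ≈ 10 × 234 × 4.83792 ≈ 11320.73 mg.

11321 mg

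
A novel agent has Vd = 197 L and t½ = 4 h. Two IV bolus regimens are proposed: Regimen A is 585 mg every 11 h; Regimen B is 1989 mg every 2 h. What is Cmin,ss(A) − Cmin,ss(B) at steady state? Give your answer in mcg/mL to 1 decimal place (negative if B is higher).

-23.9 mcg/mL

Regimen A: f = (1/2)^(11/4) ≈ 0.1487; Cmin,ss = (585/197)·f/(1−f) ≈ 0.519 mcg/mL.
Regimen B: f = (1/2)^(2/4) ≈ 0.7071; Cmin,ss = (1989/197)·f/(1−f) ≈ 24.374 mcg/mL.
Difference ≈ 0.519 − 24.374 ≈ -23.855 mcg/mL.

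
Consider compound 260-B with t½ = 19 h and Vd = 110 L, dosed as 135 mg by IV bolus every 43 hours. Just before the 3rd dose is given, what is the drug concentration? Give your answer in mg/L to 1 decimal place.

0.3 mg/L

f = (1/2)^(τ/t½) = (1/2)^(43/19) ≈ 0.2083.
C₀ = D/Vd = 135/110 ≈ 1.227 mg/L.
Before the 3rd dose, 2 doses have been given. Superposition: Cmin = C₀·(f + f²).
≈ 1.227 × (0.2083 + 0.0434) ≈ 1.227 × 0.2517 ≈ 0.309 mg/L.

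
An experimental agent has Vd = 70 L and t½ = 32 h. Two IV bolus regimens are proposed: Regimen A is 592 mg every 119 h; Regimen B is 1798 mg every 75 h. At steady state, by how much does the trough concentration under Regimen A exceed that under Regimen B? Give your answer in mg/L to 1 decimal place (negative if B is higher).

-5.6 mg/L

Regimen A: f = (1/2)^(119/32) ≈ 0.0760; Cmin,ss = (592/70)·f/(1−f) ≈ 0.696 mg/L.
Regimen B: f = (1/2)^(75/32) ≈ 0.1970; Cmin,ss = (1798/70)·f/(1−f) ≈ 6.301 mg/L.
Difference ≈ 0.696 − 6.301 ≈ -5.605 mg/L.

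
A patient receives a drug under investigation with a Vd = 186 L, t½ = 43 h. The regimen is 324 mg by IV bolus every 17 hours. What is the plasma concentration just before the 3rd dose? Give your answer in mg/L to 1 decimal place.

2.3 mg/L

f = (1/2)^(τ/t½) = (1/2)^(17/43) ≈ 0.7603.
C₀ = D/Vd = 324/186 ≈ 1.742 mg/L.
Before the 3rd dose, 2 doses have been given. Superposition: Cmin = C₀·(f + f²).
≈ 1.742 × (0.7603 + 0.5781) ≈ 1.742 × 1.3384 ≈ 2.331 mg/L.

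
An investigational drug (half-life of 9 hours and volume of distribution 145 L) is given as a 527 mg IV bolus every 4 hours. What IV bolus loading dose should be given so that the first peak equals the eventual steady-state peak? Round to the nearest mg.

f = (1/2)^(4/9) ≈ 0.734867; accumulation ratio R = 1/(1−f) ≈ 3.77169.
Loading dose to hit Cmax,ss on first dose: D_load = D_maint·R ≈ 527 × 3.77169 ≈ 1987.68 mg.

1988 mg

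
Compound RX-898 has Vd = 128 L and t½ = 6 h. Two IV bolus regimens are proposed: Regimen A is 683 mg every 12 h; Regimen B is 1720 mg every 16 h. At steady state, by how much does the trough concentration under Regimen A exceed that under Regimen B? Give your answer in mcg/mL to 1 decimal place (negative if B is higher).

Regimen A: f = (1/2)^(12/6) ≈ 0.2500; Cmin,ss = (683/128)·f/(1−f) ≈ 1.779 mcg/mL.
Regimen B: f = (1/2)^(16/6) ≈ 0.1575; Cmin,ss = (1720/128)·f/(1−f) ≈ 2.512 mcg/mL.
Difference ≈ 1.779 − 2.512 ≈ -0.733 mcg/mL.

-0.7 mcg/mL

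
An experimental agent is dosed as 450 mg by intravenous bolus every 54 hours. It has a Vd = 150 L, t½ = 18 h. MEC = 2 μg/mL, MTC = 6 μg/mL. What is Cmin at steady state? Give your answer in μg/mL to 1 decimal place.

0.4 μg/mL

τ = 54 h = 3 half-lives, so f = (1/2)^3 = 0.125.
Accumulation ratio R = 1/(1 − f) = 1/0.875 = 8/7.
Single-dose peak C₀ = D/Vd = 450/150 = 3 μg/mL.
Steady-state peak Cmax,ss = C₀·R = 3 × 8/7 ≈ 3.429 μg/mL.
Steady-state trough Cmin,ss = Cmax,ss·f ≈ 3.429 × 0.125 ≈ 0.429 μg/mL.
Trough 0.4 μg/mL vs MEC 2 μg/mL: subtherapeutic.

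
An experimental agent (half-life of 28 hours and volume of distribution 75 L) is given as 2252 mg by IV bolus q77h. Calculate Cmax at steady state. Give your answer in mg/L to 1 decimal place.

35.3 mg/L

Over one 77-h interval, 77/28 ≈ 2.75 half-lives elapse, leaving f ≈ 0.1487 of each dose.
At steady state, accumulation factor R = 1/(1 − e^(−kτ)) ≈ 1.1747.
Single-dose peak C₀ = D/Vd = 2252/75 ≈ 30.027 mg/L.
Steady-state peak Cmax,ss = C₀·R ≈ 30.027 × 1.1747 ≈ 35.273 mg/L.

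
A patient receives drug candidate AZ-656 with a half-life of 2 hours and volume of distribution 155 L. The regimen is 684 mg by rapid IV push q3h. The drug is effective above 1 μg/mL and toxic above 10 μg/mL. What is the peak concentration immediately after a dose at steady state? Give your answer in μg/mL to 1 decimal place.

k = ln2/t½ = ln2/2 ≈ 0.346574 h⁻¹; fraction remaining f = e^(−kτ) = e^(−0.346574×3) ≈ 0.3536.
At steady state, accumulation factor R = 1/(1 − e^(−kτ)) ≈ 1.5470.
Each bolus raises the concentration by D/Vd = 684/155 ≈ 4.413 μg/mL.
Cmax,ss = C₀/(1 − f) ≈ 4.413/0.6464 ≈ 6.827 μg/mL.
Peak 6.8 μg/mL vs MTC 10 μg/mL: below toxic threshold.

6.8 μg/mL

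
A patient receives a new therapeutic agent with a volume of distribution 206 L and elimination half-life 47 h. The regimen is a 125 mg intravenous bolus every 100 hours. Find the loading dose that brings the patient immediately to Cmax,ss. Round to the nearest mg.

f = (1/2)^(100/47) ≈ 0.228829; accumulation ratio R = 1/(1−f) ≈ 1.29673.
Loading dose to hit Cmax,ss on first dose: D_load = D_maint·R ≈ 125 × 1.29673 ≈ 162.09 mg.

162 mg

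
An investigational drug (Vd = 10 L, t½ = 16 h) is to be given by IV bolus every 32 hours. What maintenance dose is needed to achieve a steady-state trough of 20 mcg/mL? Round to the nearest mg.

τ/t½ = 32/16 ≈ 2, so f = (1/2)^(32/16) ≈ 0.250000.
Cmin,ss = (D/Vd)·f/(1−f), so D = Cmin,ss·Vd·(1−f)/f.
D = 20 × 10 × (1−f)/f ≈ 20 × 10 × 3.00000 ≈ 600.00 mg.

600 mg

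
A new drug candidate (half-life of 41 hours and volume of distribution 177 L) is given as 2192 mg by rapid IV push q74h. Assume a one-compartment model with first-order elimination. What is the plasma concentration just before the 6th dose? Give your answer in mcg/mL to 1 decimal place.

f = (1/2)^(τ/t½) = (1/2)^(74/41) ≈ 0.2862.
C₀ = D/Vd = 2192/177 ≈ 12.384 mcg/mL.
Before the 6th dose, 5 doses have been given. Superposition: Cmin = C₀·(f + f² + … + f^5).
≈ 12.384 × (0.2862 + 0.0819 + 0.0234 + 0.0067 + 0.0019) ≈ 12.384 × 0.4001 ≈ 4.955 mcg/mL.

5.0 mcg/mL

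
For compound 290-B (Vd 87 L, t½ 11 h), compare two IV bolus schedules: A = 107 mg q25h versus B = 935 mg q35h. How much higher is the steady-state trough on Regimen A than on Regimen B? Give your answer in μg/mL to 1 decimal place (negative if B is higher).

-1.0 μg/mL

Regimen A: f = (1/2)^(25/11) ≈ 0.2069; Cmin,ss = (107/87)·f/(1−f) ≈ 0.321 μg/mL.
Regimen B: f = (1/2)^(35/11) ≈ 0.1102; Cmin,ss = (935/87)·f/(1−f) ≈ 1.331 μg/mL.
Difference ≈ 0.321 − 1.331 ≈ -1.010 μg/mL.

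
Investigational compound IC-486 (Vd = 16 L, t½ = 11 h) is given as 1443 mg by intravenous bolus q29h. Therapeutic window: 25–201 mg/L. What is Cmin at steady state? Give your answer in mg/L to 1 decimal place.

17.3 mg/L

τ/t½ = 29/11 ≈ 2.6364, so fraction remaining f = (1/2)^(29/11) ≈ 0.1608.
At steady state, accumulation factor R = 1/(1 − e^(−kτ)) ≈ 1.1916.
Each bolus raises the concentration by D/Vd = 1443/16 ≈ 90.188 mg/L.
Cmax,ss = C₀/(1 − f) ≈ 90.188/0.8392 ≈ 107.469 mg/L.
One interval later, Cmin,ss = Cmax,ss·e^(−kτ) ≈ 107.469 × 0.1608 ≈ 17.281 mg/L.
Trough 17.3 mg/L vs MEC 25 mg/L: subtherapeutic.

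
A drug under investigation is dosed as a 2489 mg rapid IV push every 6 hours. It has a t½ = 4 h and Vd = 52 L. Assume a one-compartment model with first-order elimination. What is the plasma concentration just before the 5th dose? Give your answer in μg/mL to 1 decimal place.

25.8 μg/mL

f = (1/2)^(τ/t½) = (1/2)^(6/4) ≈ 0.3536.
C₀ = D/Vd = 2489/52 ≈ 47.865 μg/mL.
Before the 5th dose, 4 doses have been given. Superposition: Cmin = C₀·(f + f² + … + f^4).
≈ 47.865 × (0.3536 + 0.1250 + 0.0442 + 0.0156) ≈ 47.865 × 0.5384 ≈ 25.771 μg/mL.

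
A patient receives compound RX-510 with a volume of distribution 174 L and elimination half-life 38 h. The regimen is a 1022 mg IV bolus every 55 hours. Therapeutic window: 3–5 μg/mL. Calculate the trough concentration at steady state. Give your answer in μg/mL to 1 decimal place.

3.4 μg/mL

τ/t½ = 55/38 ≈ 1.4474, so fraction remaining f = (1/2)^(55/38) ≈ 0.3667.
At steady state, accumulation factor R = 1/(1 − e^(−kτ)) ≈ 1.5790.
Each bolus raises the concentration by D/Vd = 1022/174 ≈ 5.874 μg/mL.
Cmax,ss = C₀/(1 − f) ≈ 5.874/0.6333 ≈ 9.275 μg/mL.
One interval later, Cmin,ss = Cmax,ss·e^(−kτ) ≈ 9.275 × 0.3667 ≈ 3.401 μg/mL.
Trough 3.4 μg/mL vs MEC 3 μg/mL: adequate.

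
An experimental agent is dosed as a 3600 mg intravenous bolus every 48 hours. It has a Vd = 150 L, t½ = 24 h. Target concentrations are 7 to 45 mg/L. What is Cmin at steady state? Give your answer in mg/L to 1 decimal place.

8.0 mg/L

τ = 48 h = 2 half-lives, so f = (1/2)^2 = 0.25.
Accumulation ratio R = 1/(1 − f) = 1/0.75 = 4/3.
Single-dose peak C₀ = D/Vd = 3600/150 = 24 mg/L.
Steady-state peak Cmax,ss = C₀·R = 24 × 4/3 ≈ 32.000 mg/L.
Steady-state trough Cmin,ss = Cmax,ss·f ≈ 32.000 × 0.25 ≈ 8.000 mg/L.
Trough 8.0 mg/L vs MEC 7 mg/L: adequate.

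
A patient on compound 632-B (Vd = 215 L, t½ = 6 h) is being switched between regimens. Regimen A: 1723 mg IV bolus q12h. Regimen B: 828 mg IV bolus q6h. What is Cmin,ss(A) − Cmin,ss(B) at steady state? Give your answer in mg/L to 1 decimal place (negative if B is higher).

-1.2 mg/L

Regimen A: f = (1/2)^(12/6) ≈ 0.2500; Cmin,ss = (1723/215)·f/(1−f) ≈ 2.671 mg/L.
Regimen B: f = (1/2)^(6/6) ≈ 0.5000; Cmin,ss = (828/215)·f/(1−f) ≈ 3.851 mg/L.
Difference ≈ 2.671 − 3.851 ≈ -1.180 mg/L.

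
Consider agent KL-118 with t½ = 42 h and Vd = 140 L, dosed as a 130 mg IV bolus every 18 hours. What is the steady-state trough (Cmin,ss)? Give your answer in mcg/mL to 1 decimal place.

2.7 mcg/mL

τ/t½ = 18/42 ≈ 0.42857, so fraction remaining f = (1/2)^(18/42) ≈ 0.7430.
At steady state, accumulation factor R = 1/(1 − e^(−kτ)) ≈ 3.8911.
Each bolus raises the concentration by D/Vd = 130/140 ≈ 0.929 mcg/mL.
Cmax,ss = C₀/(1 − f) ≈ 0.929/0.2570 ≈ 3.615 mcg/mL.
Steady-state trough Cmin,ss = Cmax,ss·f ≈ 3.615 × 0.7430 ≈ 2.686 mcg/mL.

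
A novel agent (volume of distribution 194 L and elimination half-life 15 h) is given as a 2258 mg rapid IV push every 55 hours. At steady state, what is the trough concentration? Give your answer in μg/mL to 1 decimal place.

τ/t½ = 55/15 ≈ 3.6667, so fraction remaining f = (1/2)^(55/15) ≈ 0.0787.
Each bolus raises the concentration by D/Vd = 2258/194 ≈ 11.639 μg/mL.
Steady-state trough Cmin,ss = C₀·f/(1−f) ≈ 11.639 × 0.0787/0.9213 ≈ 0.994 μg/mL.

1.0 μg/mL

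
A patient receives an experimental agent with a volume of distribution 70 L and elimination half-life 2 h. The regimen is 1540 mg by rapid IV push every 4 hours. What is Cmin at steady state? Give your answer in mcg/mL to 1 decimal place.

τ = 4 h = 2 half-lives, so f = (1/2)^2 = 0.25.
At steady state, R = 1/(1 − 0.25) = 4/3.
Single-dose peak C₀ = D/Vd = 1540/70 = 22 mcg/mL.
Steady-state peak Cmax,ss = C₀·R = 22 × 4/3 ≈ 29.333 mcg/mL.
Steady-state trough Cmin,ss = Cmax,ss·f ≈ 29.333 × 0.25 ≈ 7.333 mcg/mL.

7.3 mcg/mL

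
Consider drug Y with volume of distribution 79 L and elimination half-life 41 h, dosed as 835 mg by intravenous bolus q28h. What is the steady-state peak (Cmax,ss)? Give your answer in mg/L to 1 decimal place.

28.0 mg/L

k = ln2/t½ = ln2/41 ≈ 0.016906 h⁻¹; fraction remaining f = e^(−kτ) = e^(−0.016906×28) ≈ 0.6229.
Accumulation ratio R = 1/(1 − f) ≈ 1/0.3771 ≈ 2.6518.
Each bolus raises the concentration by D/Vd = 835/79 ≈ 10.570 mg/L.
Steady-state peak Cmax,ss = C₀·R ≈ 10.570 × 2.6518 ≈ 28.030 mg/L.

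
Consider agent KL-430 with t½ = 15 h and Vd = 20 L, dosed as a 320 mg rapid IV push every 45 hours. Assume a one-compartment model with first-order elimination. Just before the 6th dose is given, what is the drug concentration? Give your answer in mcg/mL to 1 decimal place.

f = (1/2)^(τ/t½) = (1/2)^(45/15) ≈ 0.1250.
C₀ = D/Vd = 320/20 ≈ 16.000 mcg/mL.
Before the 6th dose, 5 doses have been given. Superposition: Cmin = C₀·(f + f² + … + f^5).
≈ 16.000 × (0.1250 + 0.0156 + 0.0020 + 0.0002 + 0.0000) ≈ 16.000 × 0.1428 ≈ 2.285 mcg/mL.

2.3 mcg/mL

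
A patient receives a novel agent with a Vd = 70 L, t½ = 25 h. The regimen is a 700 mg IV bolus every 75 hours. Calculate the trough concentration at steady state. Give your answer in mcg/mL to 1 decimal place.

τ = 75 h = 3 half-lives, so f = (1/2)^3 = 0.125.
At steady state, R = 1/(1 − 0.125) = 8/7.
Single-dose peak C₀ = D/Vd = 700/70 = 10 mcg/mL.
Steady-state peak Cmax,ss = C₀·R = 10 × 8/7 ≈ 11.429 mcg/mL.
Steady-state trough Cmin,ss = Cmax,ss·f ≈ 11.429 × 0.125 ≈ 1.429 mcg/mL.

1.4 mcg/mL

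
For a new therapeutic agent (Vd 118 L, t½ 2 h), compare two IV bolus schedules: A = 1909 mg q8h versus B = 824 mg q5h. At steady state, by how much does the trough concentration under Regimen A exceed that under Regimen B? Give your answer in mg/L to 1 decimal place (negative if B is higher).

Regimen A: f = (1/2)^(8/2) ≈ 0.0625; Cmin,ss = (1909/118)·f/(1−f) ≈ 1.079 mg/L.
Regimen B: f = (1/2)^(5/2) ≈ 0.1768; Cmin,ss = (824/118)·f/(1−f) ≈ 1.500 mg/L.
Difference ≈ 1.079 − 1.500 ≈ -0.421 mg/L.

-0.4 mg/L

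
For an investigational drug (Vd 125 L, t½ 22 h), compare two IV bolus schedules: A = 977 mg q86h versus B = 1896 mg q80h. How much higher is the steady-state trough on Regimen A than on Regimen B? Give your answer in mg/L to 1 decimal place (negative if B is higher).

-0.8 mg/L

Regimen A: f = (1/2)^(86/22) ≈ 0.0666; Cmin,ss = (977/125)·f/(1−f) ≈ 0.558 mg/L.
Regimen B: f = (1/2)^(80/22) ≈ 0.0804; Cmin,ss = (1896/125)·f/(1−f) ≈ 1.326 mg/L.
Difference ≈ 0.558 − 1.326 ≈ -0.768 mg/L.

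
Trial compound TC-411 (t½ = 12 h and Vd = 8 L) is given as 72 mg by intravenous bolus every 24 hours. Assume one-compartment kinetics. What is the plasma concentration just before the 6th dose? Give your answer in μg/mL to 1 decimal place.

f = (1/2)^(τ/t½) = (1/2)^(24/12) ≈ 0.2500.
C₀ = D/Vd = 72/8 ≈ 9.000 μg/mL.
Before the 6th dose, 5 doses have been given. Superposition: Cmin = C₀·(f + f² + … + f^5).
≈ 9.000 × (0.2500 + 0.0625 + 0.0156 + 0.0039 + 0.0010) ≈ 9.000 × 0.3330 ≈ 2.997 μg/mL.

3.0 μg/mL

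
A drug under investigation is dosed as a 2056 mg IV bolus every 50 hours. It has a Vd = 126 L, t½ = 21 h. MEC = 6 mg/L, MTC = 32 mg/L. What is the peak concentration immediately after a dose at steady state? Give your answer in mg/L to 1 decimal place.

20.2 mg/L

τ/t½ = 50/21 ≈ 2.381, so fraction remaining f = (1/2)^(50/21) ≈ 0.1920.
At steady state, accumulation factor R = 1/(1 − e^(−kτ)) ≈ 1.2376.
Single-dose peak C₀ = D/Vd = 2056/126 ≈ 16.317 mg/L.
Cmax,ss = C₀/(1 − f) ≈ 16.317/0.8080 ≈ 20.194 mg/L.
Peak 20.2 mg/L vs MTC 32 mg/L: below toxic threshold.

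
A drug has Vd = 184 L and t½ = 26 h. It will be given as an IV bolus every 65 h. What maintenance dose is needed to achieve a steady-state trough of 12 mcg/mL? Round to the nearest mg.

τ/t½ = 65/26 ≈ 2.5, so f = (1/2)^(65/26) ≈ 0.176777.
Cmin,ss = (D/Vd)·f/(1−f), so D = Cmin,ss·Vd·(1−f)/f.
D = 12 × 184 × (1−f)/f ≈ 12 × 184 × 4.65684 ≈ 10282.30 mg.

10282 mg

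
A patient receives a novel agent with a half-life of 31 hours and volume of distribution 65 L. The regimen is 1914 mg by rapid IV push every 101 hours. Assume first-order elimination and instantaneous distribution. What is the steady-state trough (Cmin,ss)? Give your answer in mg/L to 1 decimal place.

3.4 mg/L

Over one 101-h interval, 101/31 ≈ 3.2581 half-lives elapse, leaving f ≈ 0.1045 of each dose.
Single-dose peak C₀ = D/Vd = 1914/65 ≈ 29.446 mg/L.
Steady-state trough Cmin,ss = C₀·f/(1−f) ≈ 29.446 × 0.1045/0.8955 ≈ 3.436 mg/L.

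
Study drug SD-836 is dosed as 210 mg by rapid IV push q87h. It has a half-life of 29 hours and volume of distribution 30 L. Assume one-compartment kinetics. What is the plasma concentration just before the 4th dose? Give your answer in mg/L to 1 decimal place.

f = (1/2)^(τ/t½) = (1/2)^(87/29) ≈ 0.1250.
C₀ = D/Vd = 210/30 ≈ 7.000 mg/L.
Before the 4th dose, 3 doses have been given. Superposition: Cmin = C₀·(f + f² + … + f^3).
≈ 7.000 × (0.1250 + 0.0156 + 0.0020) ≈ 7.000 × 0.1426 ≈ 0.998 mg/L.

1.0 mg/L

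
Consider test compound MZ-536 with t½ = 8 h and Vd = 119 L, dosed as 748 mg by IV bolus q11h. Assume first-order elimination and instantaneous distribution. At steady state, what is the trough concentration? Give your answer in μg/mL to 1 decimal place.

3.9 μg/mL

k = ln2/t½ = ln2/8 ≈ 0.086643 h⁻¹; fraction remaining f = e^(−kτ) = e^(−0.086643×11) ≈ 0.3856.
Accumulation ratio R = 1/(1 − f) ≈ 1/0.6144 ≈ 1.6276.
Single-dose peak C₀ = D/Vd = 748/119 ≈ 6.286 μg/mL.
Cmax,ss = C₀/(1 − f) ≈ 6.286/0.6144 ≈ 10.231 μg/mL.
Steady-state trough Cmin,ss = Cmax,ss·f ≈ 10.231 × 0.3856 ≈ 3.945 μg/mL.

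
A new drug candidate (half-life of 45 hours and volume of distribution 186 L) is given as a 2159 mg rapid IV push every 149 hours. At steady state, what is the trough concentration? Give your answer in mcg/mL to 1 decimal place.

k = ln2/t½ = ln2/45 ≈ 0.015403 h⁻¹; fraction remaining f = e^(−kτ) = e^(−0.015403×149) ≈ 0.1008.
Single-dose peak C₀ = D/Vd = 2159/186 ≈ 11.608 mcg/mL.
Steady-state trough Cmin,ss = C₀·f/(1−f) ≈ 11.608 × 0.1008/0.8992 ≈ 1.301 mcg/mL.

1.3 mcg/mL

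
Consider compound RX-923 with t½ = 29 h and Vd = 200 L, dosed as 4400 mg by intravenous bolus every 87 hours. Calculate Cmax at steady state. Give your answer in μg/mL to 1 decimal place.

25.1 μg/mL

τ = 87 h = 3 half-lives, so f = (1/2)^3 = 0.125.
Accumulation ratio R = 1/(1 − f) = 1/0.875 = 8/7.
Single-dose peak C₀ = D/Vd = 4400/200 = 22 μg/mL.
Steady-state peak Cmax,ss = C₀·R = 22 × 8/7 ≈ 25.143 μg/mL.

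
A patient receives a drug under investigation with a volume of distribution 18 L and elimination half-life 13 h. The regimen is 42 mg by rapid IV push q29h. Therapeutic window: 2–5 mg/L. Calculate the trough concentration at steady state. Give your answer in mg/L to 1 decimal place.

0.6 mg/L

k = ln2/t½ = ln2/13 ≈ 0.053319 h⁻¹; fraction remaining f = e^(−kτ) = e^(−0.053319×29) ≈ 0.2130.
Single-dose peak C₀ = D/Vd = 42/18 ≈ 2.333 mg/L.
Steady-state trough Cmin,ss = C₀·f/(1−f) ≈ 2.333 × 0.2130/0.7870 ≈ 0.631 mg/L.
Trough 0.6 mg/L vs MEC 2 mg/L: subtherapeutic.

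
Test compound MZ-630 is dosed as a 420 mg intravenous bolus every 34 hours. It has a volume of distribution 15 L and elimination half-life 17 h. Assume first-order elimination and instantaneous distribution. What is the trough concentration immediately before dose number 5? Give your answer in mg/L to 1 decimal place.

f = (1/2)^(τ/t½) = (1/2)^(34/17) ≈ 0.2500.
C₀ = D/Vd = 420/15 ≈ 28.000 mg/L.
Before the 5th dose, 4 doses have been given. Superposition: Cmin = C₀·(f + f² + … + f^4).
≈ 28.000 × (0.2500 + 0.0625 + 0.0156 + 0.0039) ≈ 28.000 × 0.3320 ≈ 9.296 mg/L.

9.3 mg/L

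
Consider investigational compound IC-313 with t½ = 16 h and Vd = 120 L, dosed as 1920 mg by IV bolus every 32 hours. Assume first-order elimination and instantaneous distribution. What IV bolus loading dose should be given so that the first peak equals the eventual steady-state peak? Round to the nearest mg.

f = (1/2)^(32/16) ≈ 0.250000; accumulation ratio R = 1/(1−f) ≈ 1.33333.
Loading dose to hit Cmax,ss on first dose: D_load = D_maint·R ≈ 1920 × 1.33333 ≈ 2559.99 mg.

2560 mg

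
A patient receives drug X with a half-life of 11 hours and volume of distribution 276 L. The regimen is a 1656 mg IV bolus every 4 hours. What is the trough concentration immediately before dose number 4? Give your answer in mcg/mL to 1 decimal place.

11.1 mcg/mL

f = (1/2)^(τ/t½) = (1/2)^(4/11) ≈ 0.7772.
C₀ = D/Vd = 1656/276 ≈ 6.000 mcg/mL.
Before the 4th dose, 3 doses have been given. Superposition: Cmin = C₀·(f + f² + … + f^3).
≈ 6.000 × (0.7772 + 0.6040 + 0.4695) ≈ 6.000 × 1.8507 ≈ 11.104 mcg/mL.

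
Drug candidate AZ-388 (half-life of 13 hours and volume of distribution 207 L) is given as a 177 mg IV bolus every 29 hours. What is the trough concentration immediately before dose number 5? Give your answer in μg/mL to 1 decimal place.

f = (1/2)^(τ/t½) = (1/2)^(29/13) ≈ 0.2130.
C₀ = D/Vd = 177/207 ≈ 0.855 μg/mL.
Before the 5th dose, 4 doses have been given. Superposition: Cmin = C₀·(f + f² + … + f^4).
≈ 0.855 × (0.2130 + 0.0454 + 0.0097 + 0.0021) ≈ 0.855 × 0.2702 ≈ 0.231 μg/mL.

0.2 μg/mL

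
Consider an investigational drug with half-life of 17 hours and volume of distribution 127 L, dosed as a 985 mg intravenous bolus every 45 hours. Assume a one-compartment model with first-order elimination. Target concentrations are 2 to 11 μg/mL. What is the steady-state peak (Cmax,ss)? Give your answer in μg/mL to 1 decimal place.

τ/t½ = 45/17 ≈ 2.6471, so fraction remaining f = (1/2)^(45/17) ≈ 0.1596.
Accumulation ratio R = 1/(1 − f) ≈ 1/0.8404 ≈ 1.1899.
Each bolus raises the concentration by D/Vd = 985/127 ≈ 7.756 μg/mL.
Steady-state peak Cmax,ss = C₀·R ≈ 7.756 × 1.1899 ≈ 9.229 μg/mL.
Peak 9.2 μg/mL vs MTC 11 μg/mL: below toxic threshold.

9.2 μg/mL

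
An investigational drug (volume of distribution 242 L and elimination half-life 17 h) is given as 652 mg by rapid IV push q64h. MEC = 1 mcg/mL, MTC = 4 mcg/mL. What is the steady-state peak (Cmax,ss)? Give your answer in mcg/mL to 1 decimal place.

τ/t½ = 64/17 ≈ 3.7647, so fraction remaining f = (1/2)^(64/17) ≈ 0.0736.
At steady state, accumulation factor R = 1/(1 − e^(−kτ)) ≈ 1.0794.
Each bolus raises the concentration by D/Vd = 652/242 ≈ 2.694 mcg/mL.
Steady-state peak Cmax,ss = C₀·R ≈ 2.694 × 1.0794 ≈ 2.908 mcg/mL.
Peak 2.9 mcg/mL vs MTC 4 mcg/mL: below toxic threshold.

2.9 mcg/mL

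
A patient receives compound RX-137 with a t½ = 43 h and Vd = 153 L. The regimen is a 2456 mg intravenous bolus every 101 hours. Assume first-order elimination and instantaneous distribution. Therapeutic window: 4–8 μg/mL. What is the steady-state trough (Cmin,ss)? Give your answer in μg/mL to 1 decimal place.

3.9 μg/mL

k = ln2/t½ = ln2/43 ≈ 0.016120 h⁻¹; fraction remaining f = e^(−kτ) = e^(−0.016120×101) ≈ 0.1963.
At steady state, accumulation factor R = 1/(1 − e^(−kτ)) ≈ 1.2442.
Each bolus raises the concentration by D/Vd = 2456/153 ≈ 16.052 μg/mL.
Cmax,ss = C₀/(1 − f) ≈ 16.052/0.8037 ≈ 19.973 μg/mL.
One interval later, Cmin,ss = Cmax,ss·e^(−kτ) ≈ 19.973 × 0.1963 ≈ 3.921 μg/mL.
Trough 3.9 μg/mL vs MEC 4 μg/mL: subtherapeutic.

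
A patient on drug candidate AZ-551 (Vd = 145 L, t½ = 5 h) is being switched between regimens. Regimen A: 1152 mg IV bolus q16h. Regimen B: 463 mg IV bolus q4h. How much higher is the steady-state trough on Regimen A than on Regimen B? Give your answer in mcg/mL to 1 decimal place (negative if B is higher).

-3.3 mcg/mL

Regimen A: f = (1/2)^(16/5) ≈ 0.1088; Cmin,ss = (1152/145)·f/(1−f) ≈ 0.970 mcg/mL.
Regimen B: f = (1/2)^(4/5) ≈ 0.5743; Cmin,ss = (463/145)·f/(1−f) ≈ 4.308 mcg/mL.
Difference ≈ 0.970 − 4.308 ≈ -3.338 mcg/mL.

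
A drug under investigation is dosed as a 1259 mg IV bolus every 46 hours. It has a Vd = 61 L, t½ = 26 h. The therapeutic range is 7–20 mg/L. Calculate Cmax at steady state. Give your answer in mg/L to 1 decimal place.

k = ln2/t½ = ln2/26 ≈ 0.026660 h⁻¹; fraction remaining f = e^(−kτ) = e^(−0.026660×46) ≈ 0.2934.
Accumulation ratio R = 1/(1 − f) ≈ 1/0.7066 ≈ 1.4152.
Each bolus raises the concentration by D/Vd = 1259/61 ≈ 20.639 mg/L.
Steady-state peak Cmax,ss = C₀·R ≈ 20.639 × 1.4152 ≈ 29.208 mg/L.
Peak 29.2 mg/L vs MTC 20 mg/L: exceeds toxic threshold.

29.2 mg/L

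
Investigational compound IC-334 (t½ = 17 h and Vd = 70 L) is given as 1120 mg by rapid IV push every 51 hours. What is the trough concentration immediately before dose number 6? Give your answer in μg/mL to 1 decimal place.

f = (1/2)^(τ/t½) = (1/2)^(51/17) ≈ 0.1250.
C₀ = D/Vd = 1120/70 ≈ 16.000 μg/mL.
Before the 6th dose, 5 doses have been given. Superposition: Cmin = C₀·(f + f² + … + f^5).
≈ 16.000 × (0.1250 + 0.0156 + 0.0020 + 0.0002 + 0.0000) ≈ 16.000 × 0.1428 ≈ 2.285 μg/mL.

2.3 μg/mL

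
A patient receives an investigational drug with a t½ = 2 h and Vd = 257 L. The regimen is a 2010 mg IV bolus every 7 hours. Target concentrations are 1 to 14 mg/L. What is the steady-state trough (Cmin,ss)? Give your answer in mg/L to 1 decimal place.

0.8 mg/L

τ/t½ = 7/2 ≈ 3.5, so fraction remaining f = (1/2)^(7/2) ≈ 0.0884.
Accumulation ratio R = 1/(1 − f) ≈ 1/0.9116 ≈ 1.0970.
Single-dose peak C₀ = D/Vd = 2010/257 ≈ 7.821 mg/L.
Steady-state peak Cmax,ss = C₀·R ≈ 7.821 × 1.0970 ≈ 8.580 mg/L.
Steady-state trough Cmin,ss = Cmax,ss·f ≈ 8.580 × 0.0884 ≈ 0.758 mg/L.
Trough 0.8 mg/L vs MEC 1 mg/L: subtherapeutic.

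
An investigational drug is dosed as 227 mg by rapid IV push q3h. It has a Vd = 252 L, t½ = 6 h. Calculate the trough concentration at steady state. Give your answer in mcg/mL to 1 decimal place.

2.2 mcg/mL

Over one 3-h interval, 3/6 ≈ 0.5 half-lives elapse, leaving f ≈ 0.7071 of each dose.
Accumulation ratio R = 1/(1 − f) ≈ 1/0.2929 ≈ 3.4141.
Each bolus raises the concentration by D/Vd = 227/252 ≈ 0.901 mcg/mL.
Cmax,ss = C₀/(1 − f) ≈ 0.901/0.2929 ≈ 3.076 mcg/mL.
Steady-state trough Cmin,ss = Cmax,ss·f ≈ 3.076 × 0.7071 ≈ 2.175 mcg/mL.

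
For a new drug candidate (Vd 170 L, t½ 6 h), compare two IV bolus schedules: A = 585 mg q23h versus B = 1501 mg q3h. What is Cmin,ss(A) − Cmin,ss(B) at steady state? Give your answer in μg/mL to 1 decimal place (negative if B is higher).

Regimen A: f = (1/2)^(23/6) ≈ 0.0702; Cmin,ss = (585/170)·f/(1−f) ≈ 0.260 μg/mL.
Regimen B: f = (1/2)^(3/6) ≈ 0.7071; Cmin,ss = (1501/170)·f/(1−f) ≈ 21.315 μg/mL.
Difference ≈ 0.260 − 21.315 ≈ -21.055 μg/mL.

-21.1 μg/mL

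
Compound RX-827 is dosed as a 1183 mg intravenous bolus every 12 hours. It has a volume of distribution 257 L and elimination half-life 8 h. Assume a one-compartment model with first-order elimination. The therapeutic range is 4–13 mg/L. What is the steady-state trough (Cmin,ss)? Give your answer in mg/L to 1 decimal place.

Over one 12-h interval, 12/8 ≈ 1.5 half-lives elapse, leaving f ≈ 0.3536 of each dose.
Accumulation ratio R = 1/(1 − f) ≈ 1/0.6464 ≈ 1.5470.
Each bolus raises the concentration by D/Vd = 1183/257 ≈ 4.603 mg/L.
Steady-state peak Cmax,ss = C₀·R ≈ 4.603 × 1.5470 ≈ 7.121 mg/L.
Steady-state trough Cmin,ss = Cmax,ss·f ≈ 7.121 × 0.3536 ≈ 2.518 mg/L.
Trough 2.5 mg/L vs MEC 4 mg/L: subtherapeutic.

2.5 mg/L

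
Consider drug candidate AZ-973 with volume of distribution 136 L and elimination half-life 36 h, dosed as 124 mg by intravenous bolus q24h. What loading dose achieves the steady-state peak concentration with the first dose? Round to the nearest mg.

f = (1/2)^(24/36) ≈ 0.629961; accumulation ratio R = 1/(1−f) ≈ 2.70242.
Loading dose to hit Cmax,ss on first dose: D_load = D_maint·R ≈ 124 × 2.70242 ≈ 335.10 mg.

335 mg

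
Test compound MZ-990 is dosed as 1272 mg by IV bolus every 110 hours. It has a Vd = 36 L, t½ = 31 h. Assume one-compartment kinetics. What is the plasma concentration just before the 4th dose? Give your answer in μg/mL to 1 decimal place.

3.3 μg/mL

f = (1/2)^(τ/t½) = (1/2)^(110/31) ≈ 0.0855.
C₀ = D/Vd = 1272/36 ≈ 35.333 μg/mL.
Before the 4th dose, 3 doses have been given. Superposition: Cmin = C₀·(f + f² + … + f^3).
≈ 35.333 × (0.0855 + 0.0073 + 0.0006) ≈ 35.333 × 0.0934 ≈ 3.300 μg/mL.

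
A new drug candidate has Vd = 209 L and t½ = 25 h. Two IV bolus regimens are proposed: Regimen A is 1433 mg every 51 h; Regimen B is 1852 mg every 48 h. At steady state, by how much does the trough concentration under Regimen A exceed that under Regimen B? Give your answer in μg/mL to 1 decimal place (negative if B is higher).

Regimen A: f = (1/2)^(51/25) ≈ 0.2432; Cmin,ss = (1433/209)·f/(1−f) ≈ 2.203 μg/mL.
Regimen B: f = (1/2)^(48/25) ≈ 0.2643; Cmin,ss = (1852/209)·f/(1−f) ≈ 3.183 μg/mL.
Difference ≈ 2.203 − 3.183 ≈ -0.980 μg/mL.

-1.0 μg/mL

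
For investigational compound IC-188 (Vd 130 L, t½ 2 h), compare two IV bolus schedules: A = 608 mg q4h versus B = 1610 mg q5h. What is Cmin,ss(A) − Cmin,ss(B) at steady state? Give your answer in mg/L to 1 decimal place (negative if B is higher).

Regimen A: f = (1/2)^(4/2) ≈ 0.2500; Cmin,ss = (608/130)·f/(1−f) ≈ 1.559 mg/L.
Regimen B: f = (1/2)^(5/2) ≈ 0.1768; Cmin,ss = (1610/130)·f/(1−f) ≈ 2.660 mg/L.
Difference ≈ 1.559 − 2.660 ≈ -1.101 mg/L.

-1.1 mg/L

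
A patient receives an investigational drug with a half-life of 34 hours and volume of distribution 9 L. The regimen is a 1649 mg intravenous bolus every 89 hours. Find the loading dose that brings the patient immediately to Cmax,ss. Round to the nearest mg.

f = (1/2)^(89/34) ≈ 0.162933; accumulation ratio R = 1/(1−f) ≈ 1.19465.
Loading dose to hit Cmax,ss on first dose: D_load = D_maint·R ≈ 1649 × 1.19465 ≈ 1969.98 mg.

1970 mg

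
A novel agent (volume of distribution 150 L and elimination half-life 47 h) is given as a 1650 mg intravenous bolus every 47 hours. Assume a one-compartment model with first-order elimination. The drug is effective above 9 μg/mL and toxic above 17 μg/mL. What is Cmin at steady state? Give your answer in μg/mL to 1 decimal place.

τ = 47 h = 1 half-life, so f = (1/2)^1 = 0.5.
At steady state, R = 1/(1 − 0.5) = 2/1.
Single-dose peak C₀ = D/Vd = 1650/150 = 11 μg/mL.
Steady-state peak Cmax,ss = C₀·R = 11 × 2/1 ≈ 22.000 μg/mL.
Steady-state trough Cmin,ss = Cmax,ss·f ≈ 22.000 × 0.5 ≈ 11.000 μg/mL.
Trough 11.0 μg/mL vs MEC 9 μg/mL: adequate.

11.0 μg/mL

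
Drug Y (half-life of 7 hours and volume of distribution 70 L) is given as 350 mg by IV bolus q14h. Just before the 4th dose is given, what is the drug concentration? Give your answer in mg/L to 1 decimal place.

1.6 mg/L

f = (1/2)^(τ/t½) = (1/2)^(14/7) ≈ 0.2500.
C₀ = D/Vd = 350/70 ≈ 5.000 mg/L.
Before the 4th dose, 3 doses have been given. Superposition: Cmin = C₀·(f + f² + … + f^3).
≈ 5.000 × (0.2500 + 0.0625 + 0.0156) ≈ 5.000 × 0.3281 ≈ 1.641 mg/L.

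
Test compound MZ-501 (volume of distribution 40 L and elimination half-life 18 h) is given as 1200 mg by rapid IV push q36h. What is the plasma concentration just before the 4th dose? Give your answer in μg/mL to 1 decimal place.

f = (1/2)^(τ/t½) = (1/2)^(36/18) ≈ 0.2500.
C₀ = D/Vd = 1200/40 ≈ 30.000 μg/mL.
Before the 4th dose, 3 doses have been given. Superposition: Cmin = C₀·(f + f² + … + f^3).
≈ 30.000 × (0.2500 + 0.0625 + 0.0156) ≈ 30.000 × 0.3281 ≈ 9.843 μg/mL.

9.8 μg/mL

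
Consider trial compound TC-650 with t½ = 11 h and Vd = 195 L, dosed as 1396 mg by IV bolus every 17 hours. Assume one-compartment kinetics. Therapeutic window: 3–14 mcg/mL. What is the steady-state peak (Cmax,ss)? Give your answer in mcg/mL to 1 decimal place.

10.9 mcg/mL

k = ln2/t½ = ln2/11 ≈ 0.063013 h⁻¹; fraction remaining f = e^(−kτ) = e^(−0.063013×17) ≈ 0.3426.
At steady state, accumulation factor R = 1/(1 − e^(−kτ)) ≈ 1.5211.
Each bolus raises the concentration by D/Vd = 1396/195 ≈ 7.159 mcg/mL.
Steady-state peak Cmax,ss = C₀·R ≈ 7.159 × 1.5211 ≈ 10.890 mcg/mL.
Peak 10.9 mcg/mL vs MTC 14 mcg/mL: below toxic threshold.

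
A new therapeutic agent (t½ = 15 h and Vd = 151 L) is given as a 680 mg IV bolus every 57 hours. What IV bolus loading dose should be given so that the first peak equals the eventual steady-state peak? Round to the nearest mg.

f = (1/2)^(57/15) ≈ 0.071794; accumulation ratio R = 1/(1−f) ≈ 1.07735.
Loading dose to hit Cmax,ss on first dose: D_load = D_maint·R ≈ 680 × 1.07735 ≈ 732.60 mg.

733 mg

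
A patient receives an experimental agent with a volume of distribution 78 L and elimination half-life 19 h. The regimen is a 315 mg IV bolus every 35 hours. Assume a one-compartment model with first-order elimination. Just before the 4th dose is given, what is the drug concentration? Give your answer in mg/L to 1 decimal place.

1.5 mg/L

f = (1/2)^(τ/t½) = (1/2)^(35/19) ≈ 0.2789.
C₀ = D/Vd = 315/78 ≈ 4.038 mg/L.
Before the 4th dose, 3 doses have been given. Superposition: Cmin = C₀·(f + f² + … + f^3).
≈ 4.038 × (0.2789 + 0.0778 + 0.0217) ≈ 4.038 × 0.3784 ≈ 1.528 mg/L.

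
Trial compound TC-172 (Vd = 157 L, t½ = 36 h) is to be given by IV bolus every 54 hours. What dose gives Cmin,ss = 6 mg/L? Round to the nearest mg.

1722 mg

τ/t½ = 54/36 ≈ 1.5, so f = (1/2)^(54/36) ≈ 0.353553.
Cmin,ss = (D/Vd)·f/(1−f), so D = Cmin,ss·Vd·(1−f)/f.
D = 6 × 157 × (1−f)/f ≈ 6 × 157 × 1.82843 ≈ 1722.38 mg.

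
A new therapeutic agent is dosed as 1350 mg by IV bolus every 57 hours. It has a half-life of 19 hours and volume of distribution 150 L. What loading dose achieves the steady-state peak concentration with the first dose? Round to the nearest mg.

1543 mg

f = (1/2)^(57/19) ≈ 0.125000; accumulation ratio R = 1/(1−f) ≈ 1.14286.
Loading dose to hit Cmax,ss on first dose: D_load = D_maint·R ≈ 1350 × 1.14286 ≈ 1542.86 mg.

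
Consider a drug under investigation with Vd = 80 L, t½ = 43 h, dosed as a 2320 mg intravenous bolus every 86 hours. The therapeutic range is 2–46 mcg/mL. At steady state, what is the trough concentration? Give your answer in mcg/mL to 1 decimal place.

τ = 86 h = 2 half-lives, so f = (1/2)^2 = 0.25.
Accumulation ratio R = 1/(1 − f) = 1/0.75 = 4/3.
Single-dose peak C₀ = D/Vd = 2320/80 = 29 mcg/mL.
Steady-state peak Cmax,ss = C₀·R = 29 × 4/3 ≈ 38.667 mcg/mL.
Steady-state trough Cmin,ss = Cmax,ss·f ≈ 38.667 × 0.25 ≈ 9.667 mcg/mL.
Trough 9.7 mcg/mL vs MEC 2 mcg/mL: adequate.

9.7 mcg/mL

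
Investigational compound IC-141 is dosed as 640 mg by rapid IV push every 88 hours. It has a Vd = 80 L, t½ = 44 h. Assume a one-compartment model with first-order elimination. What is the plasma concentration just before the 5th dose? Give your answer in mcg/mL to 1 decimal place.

2.7 mcg/mL

f = (1/2)^(τ/t½) = (1/2)^(88/44) ≈ 0.2500.
C₀ = D/Vd = 640/80 ≈ 8.000 mcg/mL.
Before the 5th dose, 4 doses have been given. Superposition: Cmin = C₀·(f + f² + … + f^4).
≈ 8.000 × (0.2500 + 0.0625 + 0.0156 + 0.0039) ≈ 8.000 × 0.3320 ≈ 2.656 mcg/mL.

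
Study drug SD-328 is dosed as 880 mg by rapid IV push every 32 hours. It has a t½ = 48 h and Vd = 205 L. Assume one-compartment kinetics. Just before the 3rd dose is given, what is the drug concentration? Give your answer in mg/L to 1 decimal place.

f = (1/2)^(τ/t½) = (1/2)^(32/48) ≈ 0.6300.
C₀ = D/Vd = 880/205 ≈ 4.293 mg/L.
Before the 3rd dose, 2 doses have been given. Superposition: Cmin = C₀·(f + f²).
≈ 4.293 × (0.6300 + 0.3969) ≈ 4.293 × 1.0269 ≈ 4.408 mg/L.

4.4 mg/L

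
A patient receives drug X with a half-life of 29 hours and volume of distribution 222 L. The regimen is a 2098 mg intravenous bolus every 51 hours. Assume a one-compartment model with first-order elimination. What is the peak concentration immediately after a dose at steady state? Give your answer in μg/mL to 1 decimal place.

13.4 μg/mL

Over one 51-h interval, 51/29 ≈ 1.7586 half-lives elapse, leaving f ≈ 0.2955 of each dose.
At steady state, accumulation factor R = 1/(1 − e^(−kτ)) ≈ 1.4194.
Single-dose peak C₀ = D/Vd = 2098/222 ≈ 9.450 μg/mL.
Steady-state peak Cmax,ss = C₀·R ≈ 9.450 × 1.4194 ≈ 13.413 μg/mL.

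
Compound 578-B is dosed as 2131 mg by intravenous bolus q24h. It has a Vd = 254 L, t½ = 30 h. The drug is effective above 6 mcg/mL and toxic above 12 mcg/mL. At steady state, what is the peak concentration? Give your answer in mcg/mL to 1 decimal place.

τ/t½ = 24/30 ≈ 0.8, so fraction remaining f = (1/2)^(24/30) ≈ 0.5743.
At steady state, accumulation factor R = 1/(1 − e^(−kτ)) ≈ 2.3491.
Each bolus raises the concentration by D/Vd = 2131/254 ≈ 8.390 mcg/mL.
Cmax,ss = C₀/(1 − f) ≈ 8.390/0.4257 ≈ 19.709 mcg/mL.
Peak 19.7 mcg/mL vs MTC 12 mcg/mL: exceeds toxic threshold.

19.7 mcg/mL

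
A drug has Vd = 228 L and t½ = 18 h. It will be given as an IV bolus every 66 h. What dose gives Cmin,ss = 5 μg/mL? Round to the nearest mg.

13337 mg

τ/t½ = 66/18 ≈ 3.6667, so f = (1/2)^(66/18) ≈ 0.078745.
Cmin,ss = (D/Vd)·f/(1−f), so D = Cmin,ss·Vd·(1−f)/f.
D = 5 × 228 × (1−f)/f ≈ 5 × 228 × 11.69922 ≈ 13337.11 mg.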